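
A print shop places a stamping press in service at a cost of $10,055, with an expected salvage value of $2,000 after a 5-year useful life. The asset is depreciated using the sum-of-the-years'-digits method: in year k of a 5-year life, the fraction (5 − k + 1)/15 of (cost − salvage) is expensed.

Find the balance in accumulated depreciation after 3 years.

Depreciable base = $10,055 − $2,000 = $8,055.
Sum of the years' digits = 5+4+3+2+1 = 15.
Year 1: $8,055 × 5/15 = $2,685. Book value $7,370.
Year 2: $8,055 × 4/15 = $2,148. Book value $5,222.
Year 3: $8,055 × 3/15 = $1,611. Book value $3,611.
Accumulated through year 3 = $10,055 − $3,611 = $6,444.

$6,444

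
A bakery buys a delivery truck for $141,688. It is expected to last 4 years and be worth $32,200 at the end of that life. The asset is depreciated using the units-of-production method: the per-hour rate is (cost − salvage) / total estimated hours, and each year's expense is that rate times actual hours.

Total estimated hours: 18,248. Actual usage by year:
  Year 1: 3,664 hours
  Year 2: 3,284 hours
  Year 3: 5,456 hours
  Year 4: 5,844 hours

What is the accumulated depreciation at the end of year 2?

Depreciable base = $141,688 − $32,200 = $109,488.
Rate = $109,488 / 18,248 hours = $6 per hour.
Year 1: 3,664 × $6 = $21,984. Book value $119,704.
Year 2: 3,284 × $6 = $19,704. Book value $100,000.
Accumulated through year 2 = $141,688 − $100,000 = $41,688.

$41,688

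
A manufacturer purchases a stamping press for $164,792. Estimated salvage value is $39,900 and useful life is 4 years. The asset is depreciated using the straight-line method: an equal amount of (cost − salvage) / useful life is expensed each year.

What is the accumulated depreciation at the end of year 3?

Depreciable base = $164,792 − $39,900 = $124,892.
Annual expense = $124,892 / 4 = $31,223.
End of year 1: book value $133,569.
End of year 2: book value $102,346.
End of year 3: book value $71,123.
Accumulated through year 3 = $164,792 − $71,123 = $93,669.

$93,669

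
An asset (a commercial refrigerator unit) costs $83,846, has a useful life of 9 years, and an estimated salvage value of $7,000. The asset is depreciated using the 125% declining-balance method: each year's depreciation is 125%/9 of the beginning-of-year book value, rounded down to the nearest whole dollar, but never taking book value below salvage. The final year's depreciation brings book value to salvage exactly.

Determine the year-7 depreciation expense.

$4,748

Depreciable base = $83,846 − $7,000 = $76,846.
Year 1: ⌊$83,846 × 125%/9⌋ = $11,645. Book value $72,201.
Year 2: ⌊$72,201 × 125%/9⌋ = $10,027. Book value $62,174.
Year 3: ⌊$62,174 × 125%/9⌋ = $8,635. Book value $53,539.
Year 4: ⌊$53,539 × 125%/9⌋ = $7,435. Book value $46,104.
Year 5: ⌊$46,104 × 125%/9⌋ = $6,403. Book value $39,701.
Year 6: ⌊$39,701 × 125%/9⌋ = $5,514. Book value $34,187.
Year 7: ⌊$34,187 × 125%/9⌋ = $4,748. Book value $29,439.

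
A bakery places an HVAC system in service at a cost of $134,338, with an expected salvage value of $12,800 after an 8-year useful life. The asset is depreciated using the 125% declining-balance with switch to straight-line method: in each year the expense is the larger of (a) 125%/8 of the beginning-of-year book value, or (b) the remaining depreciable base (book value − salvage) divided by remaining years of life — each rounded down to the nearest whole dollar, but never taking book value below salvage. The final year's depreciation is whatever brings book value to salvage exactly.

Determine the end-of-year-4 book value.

$67,116

Depreciable base = $134,338 − $12,800 = $121,538.
Year 1: DB = ⌊$134,338 × 125%/8⌋ = $20,990; SL = ⌊$121,538/8⌋ = $15,192 → take DB $20,990. Book value $113,348.
Year 2: DB = ⌊$113,348 × 125%/8⌋ = $17,710; SL = ⌊$100,548/7⌋ = $14,364 → take DB $17,710. Book value $95,638.
Year 3: DB = ⌊$95,638 × 125%/8⌋ = $14,943; SL = ⌊$82,838/6⌋ = $13,806 → take DB $14,943. Book value $80,695.
Year 4: DB = ⌊$80,695 × 125%/8⌋ = $12,608; SL = ⌊$67,895/5⌋ = $13,579 → take SL $13,579. Book value $67,116.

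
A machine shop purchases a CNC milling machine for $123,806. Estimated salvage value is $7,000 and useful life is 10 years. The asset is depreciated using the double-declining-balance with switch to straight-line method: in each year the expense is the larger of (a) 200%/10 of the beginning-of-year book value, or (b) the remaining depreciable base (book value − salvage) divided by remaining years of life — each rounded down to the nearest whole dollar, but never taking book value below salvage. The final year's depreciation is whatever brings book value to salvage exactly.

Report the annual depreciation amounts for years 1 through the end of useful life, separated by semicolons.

$24,761; $19,809; $15,847; $12,677; $10,142; $8,114; $6,491; $6,321; $6,322; $6,322

Depreciable base = $123,806 − $7,000 = $116,806.
Year 1: DB = ⌊$123,806 × 200%/10⌋ = $24,761; SL = ⌊$116,806/10⌋ = $11,680 → take DB $24,761. Book value $99,045.
Year 2: DB = ⌊$99,045 × 200%/10⌋ = $19,809; SL = ⌊$92,045/9⌋ = $10,227 → take DB $19,809. Book value $79,236.
Year 3: DB = ⌊$79,236 × 200%/10⌋ = $15,847; SL = ⌊$72,236/8⌋ = $9,029 → take DB $15,847. Book value $63,389.
Year 4: DB = ⌊$63,389 × 200%/10⌋ = $12,677; SL = ⌊$56,389/7⌋ = $8,055 → take DB $12,677. Book value $50,712.
Year 5: DB = ⌊$50,712 × 200%/10⌋ = $10,142; SL = ⌊$43,712/6⌋ = $7,285 → take DB $10,142. Book value $40,570.
Year 6: DB = ⌊$40,570 × 200%/10⌋ = $8,114; SL = ⌊$33,570/5⌋ = $6,714 → take DB $8,114. Book value $32,456.
Year 7: DB = ⌊$32,456 × 200%/10⌋ = $6,491; SL = ⌊$25,456/4⌋ = $6,364 → take DB $6,491. Book value $25,965.
Year 8: DB = ⌊$25,965 × 200%/10⌋ = $5,193; SL = ⌊$18,965/3⌋ = $6,321 → take SL $6,321. Book value $19,644.
Year 9: DB = ⌊$19,644 × 200%/10⌋ = $3,928; SL = ⌊$12,644/2⌋ = $6,322 → take SL $6,322. Book value $13,322.
Year 10 (final): $13,322 − $7,000 = $6,322. Book value $7,000.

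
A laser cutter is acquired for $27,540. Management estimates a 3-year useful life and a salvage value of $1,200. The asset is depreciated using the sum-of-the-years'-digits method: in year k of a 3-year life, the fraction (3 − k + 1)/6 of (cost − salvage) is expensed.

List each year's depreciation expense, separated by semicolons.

$13,170; $8,780; $4,390

Depreciable base = $27,540 − $1,200 = $26,340.
Sum of the years' digits = 3+2+1 = 6.
Year 1: $26,340 × 3/6 = $13,170. Book value $14,370.
Year 2: $26,340 × 2/6 = $8,780. Book value $5,590.
Year 3: $26,340 × 1/6 = $4,390. Book value $1,200.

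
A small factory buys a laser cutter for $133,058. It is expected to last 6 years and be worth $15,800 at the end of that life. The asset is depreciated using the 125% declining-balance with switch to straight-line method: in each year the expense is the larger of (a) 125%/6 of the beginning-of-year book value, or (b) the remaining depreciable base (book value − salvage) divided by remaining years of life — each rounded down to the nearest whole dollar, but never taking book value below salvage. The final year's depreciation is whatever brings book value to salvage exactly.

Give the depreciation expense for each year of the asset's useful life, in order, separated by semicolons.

Depreciable base = $133,058 − $15,800 = $117,258.
Year 1: DB = ⌊$133,058 × 125%/6⌋ = $27,720; SL = ⌊$117,258/6⌋ = $19,543 → take DB $27,720. Book value $105,338.
Year 2: DB = ⌊$105,338 × 125%/6⌋ = $21,945; SL = ⌊$89,538/5⌋ = $17,907 → take DB $21,945. Book value $83,393.
Year 3: DB = ⌊$83,393 × 125%/6⌋ = $17,373; SL = ⌊$67,593/4⌋ = $16,898 → take DB $17,373. Book value $66,020.
Year 4: DB = ⌊$66,020 × 125%/6⌋ = $13,754; SL = ⌊$50,220/3⌋ = $16,740 → take SL $16,740. Book value $49,280.
Year 5: DB = ⌊$49,280 × 125%/6⌋ = $10,266; SL = ⌊$33,480/2⌋ = $16,740 → take SL $16,740. Book value $32,540.
Year 6 (final): $32,540 − $15,800 = $16,740. Book value $15,800.

$27,720; $21,945; $17,373; $16,740; $16,740; $16,740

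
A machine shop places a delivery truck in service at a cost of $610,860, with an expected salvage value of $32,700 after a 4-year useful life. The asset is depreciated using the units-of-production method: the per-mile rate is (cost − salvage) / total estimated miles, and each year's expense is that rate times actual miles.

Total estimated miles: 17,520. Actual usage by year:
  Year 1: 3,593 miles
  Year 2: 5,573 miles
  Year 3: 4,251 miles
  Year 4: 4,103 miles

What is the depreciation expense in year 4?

$135,399

Depreciable base = $610,860 − $32,700 = $578,160.
Rate = $578,160 / 17,520 miles = $33 per mile.
Year 1: 3,593 × $33 = $118,569. Book value $492,291.
Year 2: 5,573 × $33 = $183,909. Book value $308,382.
Year 3: 4,251 × $33 = $140,283. Book value $168,099.
Year 4: 4,103 × $33 = $135,399. Book value $32,700.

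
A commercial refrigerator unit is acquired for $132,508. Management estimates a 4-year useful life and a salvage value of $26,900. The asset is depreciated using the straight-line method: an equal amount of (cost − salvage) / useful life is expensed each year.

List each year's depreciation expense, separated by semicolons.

Depreciable base = $132,508 − $26,900 = $105,608.
Annual expense = $105,608 / 4 = $26,402.
End of year 1: book value $106,106.
End of year 2: book value $79,704.
End of year 3: book value $53,302.
End of year 4: book value $26,900.

$26,402; $26,402; $26,402; $26,402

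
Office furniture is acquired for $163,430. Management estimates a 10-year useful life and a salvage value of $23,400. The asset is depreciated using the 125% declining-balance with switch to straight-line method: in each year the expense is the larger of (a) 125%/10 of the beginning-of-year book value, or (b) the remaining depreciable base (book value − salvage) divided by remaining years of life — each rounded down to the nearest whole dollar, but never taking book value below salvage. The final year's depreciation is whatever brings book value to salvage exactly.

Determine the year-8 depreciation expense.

Depreciable base = $163,430 − $23,400 = $140,030.
Year 1: DB = ⌊$163,430 × 125%/10⌋ = $20,428; SL = ⌊$140,030/10⌋ = $14,003 → take DB $20,428. Book value $143,002.
Year 2: DB = ⌊$143,002 × 125%/10⌋ = $17,875; SL = ⌊$119,602/9⌋ = $13,289 → take DB $17,875. Book value $125,127.
Year 3: DB = ⌊$125,127 × 125%/10⌋ = $15,640; SL = ⌊$101,727/8⌋ = $12,715 → take DB $15,640. Book value $109,487.
Year 4: DB = ⌊$109,487 × 125%/10⌋ = $13,685; SL = ⌊$86,087/7⌋ = $12,298 → take DB $13,685. Book value $95,802.
Year 5: DB = ⌊$95,802 × 125%/10⌋ = $11,975; SL = ⌊$72,402/6⌋ = $12,067 → take SL $12,067. Book value $83,735.
Year 6: DB = ⌊$83,735 × 125%/10⌋ = $10,466; SL = ⌊$60,335/5⌋ = $12,067 → take SL $12,067. Book value $71,668.
Year 7: DB = ⌊$71,668 × 125%/10⌋ = $8,958; SL = ⌊$48,268/4⌋ = $12,067 → take SL $12,067. Book value $59,601.
Year 8: DB = ⌊$59,601 × 125%/10⌋ = $7,450; SL = ⌊$36,201/3⌋ = $12,067 → take SL $12,067. Book value $47,534.

$12,067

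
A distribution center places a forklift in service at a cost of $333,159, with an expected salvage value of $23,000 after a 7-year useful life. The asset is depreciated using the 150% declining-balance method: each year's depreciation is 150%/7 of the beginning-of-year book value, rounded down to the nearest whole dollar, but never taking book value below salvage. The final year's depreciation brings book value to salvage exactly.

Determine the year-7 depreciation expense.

$55,387

Depreciable base = $333,159 − $23,000 = $310,159.
Year 1: ⌊$333,159 × 150%/7⌋ = $71,391. Book value $261,768.
Year 2: ⌊$261,768 × 150%/7⌋ = $56,093. Book value $205,675.
Year 3: ⌊$205,675 × 150%/7⌋ = $44,073. Book value $161,602.
Year 4: ⌊$161,602 × 150%/7⌋ = $34,629. Book value $126,973.
Year 5: ⌊$126,973 × 150%/7⌋ = $27,208. Book value $99,765.
Year 6: ⌊$99,765 × 150%/7⌋ = $21,378. Book value $78,387.
Year 7 (final): $78,387 − $23,000 = $55,387. Book value $23,000.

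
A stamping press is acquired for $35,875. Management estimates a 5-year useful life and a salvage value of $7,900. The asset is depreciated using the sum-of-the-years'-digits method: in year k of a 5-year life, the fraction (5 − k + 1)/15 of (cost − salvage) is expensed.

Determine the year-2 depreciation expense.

$7,460

Depreciable base = $35,875 − $7,900 = $27,975.
Sum of the years' digits = 5+4+3+2+1 = 15.
Year 1: $27,975 × 5/15 = $9,325. Book value $26,550.
Year 2: $27,975 × 4/15 = $7,460. Book value $19,090.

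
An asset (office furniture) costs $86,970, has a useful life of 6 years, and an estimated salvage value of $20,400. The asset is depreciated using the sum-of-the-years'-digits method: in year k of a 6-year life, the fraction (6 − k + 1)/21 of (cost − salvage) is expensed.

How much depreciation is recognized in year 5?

$6,340

Depreciable base = $86,970 − $20,400 = $66,570.
Sum of the years' digits = 6+5+4+3+2+1 = 21.
Year 1: $66,570 × 6/21 = $19,020. Book value $67,950.
Year 2: $66,570 × 5/21 = $15,850. Book value $52,100.
Year 3: $66,570 × 4/21 = $12,680. Book value $39,420.
Year 4: $66,570 × 3/21 = $9,510. Book value $29,910.
Year 5: $66,570 × 2/21 = $6,340. Book value $23,570.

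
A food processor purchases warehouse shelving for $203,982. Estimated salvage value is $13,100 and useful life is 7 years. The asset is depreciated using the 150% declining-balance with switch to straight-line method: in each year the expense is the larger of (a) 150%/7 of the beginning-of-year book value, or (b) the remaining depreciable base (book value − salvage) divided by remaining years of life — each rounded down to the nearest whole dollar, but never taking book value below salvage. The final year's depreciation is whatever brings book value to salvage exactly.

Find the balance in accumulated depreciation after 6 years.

Depreciable base = $203,982 − $13,100 = $190,882.
Year 1: DB = ⌊$203,982 × 150%/7⌋ = $43,710; SL = ⌊$190,882/7⌋ = $27,268 → take DB $43,710. Book value $160,272.
Year 2: DB = ⌊$160,272 × 150%/7⌋ = $34,344; SL = ⌊$147,172/6⌋ = $24,528 → take DB $34,344. Book value $125,928.
Year 3: DB = ⌊$125,928 × 150%/7⌋ = $26,984; SL = ⌊$112,828/5⌋ = $22,565 → take DB $26,984. Book value $98,944.
Year 4: DB = ⌊$98,944 × 150%/7⌋ = $21,202; SL = ⌊$85,844/4⌋ = $21,461 → take SL $21,461. Book value $77,483.
Year 5: DB = ⌊$77,483 × 150%/7⌋ = $16,603; SL = ⌊$64,383/3⌋ = $21,461 → take SL $21,461. Book value $56,022.
Year 6: DB = ⌊$56,022 × 150%/7⌋ = $12,004; SL = ⌊$42,922/2⌋ = $21,461 → take SL $21,461. Book value $34,561.
Accumulated through year 6 = $203,982 − $34,561 = $169,421.

$169,421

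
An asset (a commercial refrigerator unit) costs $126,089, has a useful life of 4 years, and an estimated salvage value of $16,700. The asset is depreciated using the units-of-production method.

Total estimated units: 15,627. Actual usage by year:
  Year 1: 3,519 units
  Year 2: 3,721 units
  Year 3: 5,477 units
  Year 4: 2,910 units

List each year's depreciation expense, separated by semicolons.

Depreciable base = $126,089 − $16,700 = $109,389.
Rate = $109,389 / 15,627 units = $7 per unit.
Year 1: 3,519 × $7 = $24,633. Book value $101,456.
Year 2: 3,721 × $7 = $26,047. Book value $75,409.
Year 3: 5,477 × $7 = $38,339. Book value $37,070.
Year 4: 2,910 × $7 = $20,370. Book value $16,700.

$24,633; $26,047; $38,339; $20,370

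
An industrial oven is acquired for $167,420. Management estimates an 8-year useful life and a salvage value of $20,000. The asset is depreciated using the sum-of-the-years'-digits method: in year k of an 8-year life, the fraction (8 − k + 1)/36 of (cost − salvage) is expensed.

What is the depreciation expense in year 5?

$16,380

Depreciable base = $167,420 − $20,000 = $147,420.
Sum of the years' digits = 8+7+6+5+4+3+2+1 = 36.
Year 1: $147,420 × 8/36 = $32,760. Book value $134,660.
Year 2: $147,420 × 7/36 = $28,665. Book value $105,995.
Year 3: $147,420 × 6/36 = $24,570. Book value $81,425.
Year 4: $147,420 × 5/36 = $20,475. Book value $60,950.
Year 5: $147,420 × 4/36 = $16,380. Book value $44,570.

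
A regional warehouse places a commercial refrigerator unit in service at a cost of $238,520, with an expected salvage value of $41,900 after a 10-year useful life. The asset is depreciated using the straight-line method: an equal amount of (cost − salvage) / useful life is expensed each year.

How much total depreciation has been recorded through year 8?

$157,296

Depreciable base = $238,520 − $41,900 = $196,620.
Annual expense = $196,620 / 10 = $19,662.
End of year 1: book value $218,858.
End of year 2: book value $199,196.
End of year 3: book value $179,534.
End of year 4: book value $159,872.
End of year 5: book value $140,210.
End of year 6: book value $120,548.
End of year 7: book value $100,886.
End of year 8: book value $81,224.
Accumulated through year 8 = $238,520 − $81,224 = $157,296.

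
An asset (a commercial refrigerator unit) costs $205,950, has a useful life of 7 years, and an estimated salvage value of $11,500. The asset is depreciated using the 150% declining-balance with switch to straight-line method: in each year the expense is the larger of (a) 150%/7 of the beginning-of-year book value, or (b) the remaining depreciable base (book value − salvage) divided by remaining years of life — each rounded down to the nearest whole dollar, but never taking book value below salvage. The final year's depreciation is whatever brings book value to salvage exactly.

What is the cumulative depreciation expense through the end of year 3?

Depreciable base = $205,950 − $11,500 = $194,450.
Year 1: DB = ⌊$205,950 × 150%/7⌋ = $44,132; SL = ⌊$194,450/7⌋ = $27,778 → take DB $44,132. Book value $161,818.
Year 2: DB = ⌊$161,818 × 150%/7⌋ = $34,675; SL = ⌊$150,318/6⌋ = $25,053 → take DB $34,675. Book value $127,143.
Year 3: DB = ⌊$127,143 × 150%/7⌋ = $27,244; SL = ⌊$115,643/5⌋ = $23,128 → take DB $27,244. Book value $99,899.
Accumulated through year 3 = $205,950 − $99,899 = $106,051.

$106,051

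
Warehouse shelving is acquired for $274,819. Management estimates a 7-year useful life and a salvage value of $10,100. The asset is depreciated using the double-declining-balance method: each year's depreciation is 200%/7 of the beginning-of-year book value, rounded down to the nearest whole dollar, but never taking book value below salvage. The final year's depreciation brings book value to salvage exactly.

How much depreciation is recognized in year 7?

$26,400

Depreciable base = $274,819 − $10,100 = $264,719.
Year 1: ⌊$274,819 × 200%/7⌋ = $78,519. Book value $196,300.
Year 2: ⌊$196,300 × 200%/7⌋ = $56,085. Book value $140,215.
Year 3: ⌊$140,215 × 200%/7⌋ = $40,061. Book value $100,154.
Year 4: ⌊$100,154 × 200%/7⌋ = $28,615. Book value $71,539.
Year 5: ⌊$71,539 × 200%/7⌋ = $20,439. Book value $51,100.
Year 6: ⌊$51,100 × 200%/7⌋ = $14,600. Book value $36,500.
Year 7 (final): $36,500 − $10,100 = $26,400. Book value $10,100.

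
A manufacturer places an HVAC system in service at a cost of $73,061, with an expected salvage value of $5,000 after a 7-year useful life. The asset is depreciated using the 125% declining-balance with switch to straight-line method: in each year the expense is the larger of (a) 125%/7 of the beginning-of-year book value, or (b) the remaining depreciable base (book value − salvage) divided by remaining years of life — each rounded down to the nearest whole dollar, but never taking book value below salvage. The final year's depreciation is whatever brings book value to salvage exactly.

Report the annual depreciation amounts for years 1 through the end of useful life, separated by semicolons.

$13,046; $10,716; $8,859; $8,860; $8,860; $8,860; $8,860

Depreciable base = $73,061 − $5,000 = $68,061.
Year 1: DB = ⌊$73,061 × 125%/7⌋ = $13,046; SL = ⌊$68,061/7⌋ = $9,723 → take DB $13,046. Book value $60,015.
Year 2: DB = ⌊$60,015 × 125%/7⌋ = $10,716; SL = ⌊$55,015/6⌋ = $9,169 → take DB $10,716. Book value $49,299.
Year 3: DB = ⌊$49,299 × 125%/7⌋ = $8,803; SL = ⌊$44,299/5⌋ = $8,859 → take SL $8,859. Book value $40,440.
Year 4: DB = ⌊$40,440 × 125%/7⌋ = $7,221; SL = ⌊$35,440/4⌋ = $8,860 → take SL $8,860. Book value $31,580.
Year 5: DB = ⌊$31,580 × 125%/7⌋ = $5,639; SL = ⌊$26,580/3⌋ = $8,860 → take SL $8,860. Book value $22,720.
Year 6: DB = ⌊$22,720 × 125%/7⌋ = $4,057; SL = ⌊$17,720/2⌋ = $8,860 → take SL $8,860. Book value $13,860.
Year 7 (final): $13,860 − $5,000 = $8,860. Book value $5,000.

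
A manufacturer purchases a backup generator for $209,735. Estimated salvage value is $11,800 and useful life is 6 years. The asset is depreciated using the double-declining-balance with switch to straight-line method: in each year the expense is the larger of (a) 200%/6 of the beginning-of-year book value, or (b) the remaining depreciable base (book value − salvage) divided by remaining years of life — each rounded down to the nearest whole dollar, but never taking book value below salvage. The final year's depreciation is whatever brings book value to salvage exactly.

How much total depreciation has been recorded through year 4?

Depreciable base = $209,735 − $11,800 = $197,935.
Year 1: DB = ⌊$209,735 × 200%/6⌋ = $69,911; SL = ⌊$197,935/6⌋ = $32,989 → take DB $69,911. Book value $139,824.
Year 2: DB = ⌊$139,824 × 200%/6⌋ = $46,608; SL = ⌊$128,024/5⌋ = $25,604 → take DB $46,608. Book value $93,216.
Year 3: DB = ⌊$93,216 × 200%/6⌋ = $31,072; SL = ⌊$81,416/4⌋ = $20,354 → take DB $31,072. Book value $62,144.
Year 4: DB = ⌊$62,144 × 200%/6⌋ = $20,714; SL = ⌊$50,344/3⌋ = $16,781 → take DB $20,714. Book value $41,430.
Accumulated through year 4 = $209,735 − $41,430 = $168,305.

$168,305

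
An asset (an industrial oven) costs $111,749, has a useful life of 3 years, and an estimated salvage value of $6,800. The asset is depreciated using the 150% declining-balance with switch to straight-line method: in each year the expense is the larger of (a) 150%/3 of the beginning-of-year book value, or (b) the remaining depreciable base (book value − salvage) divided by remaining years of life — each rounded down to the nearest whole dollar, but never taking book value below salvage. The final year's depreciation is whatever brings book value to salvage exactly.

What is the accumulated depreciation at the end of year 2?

$83,811

Depreciable base = $111,749 − $6,800 = $104,949.
Year 1: DB = ⌊$111,749 × 150%/3⌋ = $55,874; SL = ⌊$104,949/3⌋ = $34,983 → take DB $55,874. Book value $55,875.
Year 2: DB = ⌊$55,875 × 150%/3⌋ = $27,937; SL = ⌊$49,075/2⌋ = $24,537 → take DB $27,937. Book value $27,938.
Accumulated through year 2 = $111,749 − $27,938 = $83,811.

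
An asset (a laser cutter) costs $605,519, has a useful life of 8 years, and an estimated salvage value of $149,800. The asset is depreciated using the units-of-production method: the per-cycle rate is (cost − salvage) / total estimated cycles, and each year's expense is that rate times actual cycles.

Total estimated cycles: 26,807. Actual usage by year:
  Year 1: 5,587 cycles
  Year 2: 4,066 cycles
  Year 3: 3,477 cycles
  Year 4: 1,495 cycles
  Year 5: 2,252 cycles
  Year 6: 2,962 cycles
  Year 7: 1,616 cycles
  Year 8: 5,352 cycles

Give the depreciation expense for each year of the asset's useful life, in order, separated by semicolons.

$94,979; $69,122; $59,109; $25,415; $38,284; $50,354; $27,472; $90,984

Depreciable base = $605,519 − $149,800 = $455,719.
Rate = $455,719 / 26,807 cycles = $17 per cycle.
Year 1: 5,587 × $17 = $94,979. Book value $510,540.
Year 2: 4,066 × $17 = $69,122. Book value $441,418.
Year 3: 3,477 × $17 = $59,109. Book value $382,309.
Year 4: 1,495 × $17 = $25,415. Book value $356,894.
Year 5: 2,252 × $17 = $38,284. Book value $318,610.
Year 6: 2,962 × $17 = $50,354. Book value $268,256.
Year 7: 1,616 × $17 = $27,472. Book value $240,784.
Year 8: 5,352 × $17 = $90,984. Book value $149,800.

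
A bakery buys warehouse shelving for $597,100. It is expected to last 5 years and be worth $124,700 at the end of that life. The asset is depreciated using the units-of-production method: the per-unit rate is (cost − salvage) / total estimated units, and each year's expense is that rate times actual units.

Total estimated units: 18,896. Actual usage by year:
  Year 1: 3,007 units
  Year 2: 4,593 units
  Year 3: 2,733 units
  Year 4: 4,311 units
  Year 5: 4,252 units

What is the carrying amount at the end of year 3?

$338,775

Depreciable base = $597,100 − $124,700 = $472,400.
Rate = $472,400 / 18,896 units = $25 per unit.
Year 1: 3,007 × $25 = $75,175. Book value $521,925.
Year 2: 4,593 × $25 = $114,825. Book value $407,100.
Year 3: 2,733 × $25 = $68,325. Book value $338,775.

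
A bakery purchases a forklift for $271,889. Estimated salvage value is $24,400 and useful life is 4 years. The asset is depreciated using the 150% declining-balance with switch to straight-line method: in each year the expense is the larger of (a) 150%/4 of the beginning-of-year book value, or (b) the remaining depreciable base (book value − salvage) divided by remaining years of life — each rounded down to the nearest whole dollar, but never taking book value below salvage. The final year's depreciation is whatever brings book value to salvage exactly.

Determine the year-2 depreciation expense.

$63,724

Depreciable base = $271,889 − $24,400 = $247,489.
Year 1: DB = ⌊$271,889 × 150%/4⌋ = $101,958; SL = ⌊$247,489/4⌋ = $61,872 → take DB $101,958. Book value $169,931.
Year 2: DB = ⌊$169,931 × 150%/4⌋ = $63,724; SL = ⌊$145,531/3⌋ = $48,510 → take DB $63,724. Book value $106,207.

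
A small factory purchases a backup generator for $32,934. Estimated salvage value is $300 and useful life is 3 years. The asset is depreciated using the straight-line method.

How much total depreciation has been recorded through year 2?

$21,756

Depreciable base = $32,934 − $300 = $32,634.
Annual expense = $32,634 / 3 = $10,878.
End of year 1: book value $22,056.
End of year 2: book value $11,178.
Accumulated through year 2 = $32,934 − $11,178 = $21,756.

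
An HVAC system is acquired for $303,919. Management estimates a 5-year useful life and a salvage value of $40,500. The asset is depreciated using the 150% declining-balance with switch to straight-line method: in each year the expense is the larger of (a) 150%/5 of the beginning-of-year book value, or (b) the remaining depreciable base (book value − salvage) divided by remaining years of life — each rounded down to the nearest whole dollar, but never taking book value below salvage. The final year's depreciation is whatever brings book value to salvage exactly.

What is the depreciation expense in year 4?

$31,872

Depreciable base = $303,919 − $40,500 = $263,419.
Year 1: DB = ⌊$303,919 × 150%/5⌋ = $91,175; SL = ⌊$263,419/5⌋ = $52,683 → take DB $91,175. Book value $212,744.
Year 2: DB = ⌊$212,744 × 150%/5⌋ = $63,823; SL = ⌊$172,244/4⌋ = $43,061 → take DB $63,823. Book value $148,921.
Year 3: DB = ⌊$148,921 × 150%/5⌋ = $44,676; SL = ⌊$108,421/3⌋ = $36,140 → take DB $44,676. Book value $104,245.
Year 4: DB = ⌊$104,245 × 150%/5⌋ = $31,273; SL = ⌊$63,745/2⌋ = $31,872 → take SL $31,872. Book value $72,373.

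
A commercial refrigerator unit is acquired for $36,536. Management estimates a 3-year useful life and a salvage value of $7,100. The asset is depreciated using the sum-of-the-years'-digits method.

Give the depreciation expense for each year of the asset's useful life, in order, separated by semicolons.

$14,718; $9,812; $4,906

Depreciable base = $36,536 − $7,100 = $29,436.
Sum of the years' digits = 3+2+1 = 6.
Year 1: $29,436 × 3/6 = $14,718. Book value $21,818.
Year 2: $29,436 × 2/6 = $9,812. Book value $12,006.
Year 3: $29,436 × 1/6 = $4,906. Book value $7,100.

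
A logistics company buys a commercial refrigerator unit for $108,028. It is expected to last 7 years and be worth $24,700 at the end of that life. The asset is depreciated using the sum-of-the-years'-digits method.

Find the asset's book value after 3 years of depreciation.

$54,460

Depreciable base = $108,028 − $24,700 = $83,328.
Sum of the years' digits = 7+6+5+4+3+2+1 = 28.
Year 1: $83,328 × 7/28 = $20,832. Book value $87,196.
Year 2: $83,328 × 6/28 = $17,856. Book value $69,340.
Year 3: $83,328 × 5/28 = $14,880. Book value $54,460.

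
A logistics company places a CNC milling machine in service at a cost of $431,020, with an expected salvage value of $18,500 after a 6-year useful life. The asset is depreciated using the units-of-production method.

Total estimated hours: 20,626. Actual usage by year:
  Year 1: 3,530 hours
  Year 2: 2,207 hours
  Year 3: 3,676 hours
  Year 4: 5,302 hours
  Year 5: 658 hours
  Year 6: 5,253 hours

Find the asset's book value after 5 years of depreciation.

Depreciable base = $431,020 − $18,500 = $412,520.
Rate = $412,520 / 20,626 hours = $20 per hour.
Year 1: 3,530 × $20 = $70,600. Book value $360,420.
Year 2: 2,207 × $20 = $44,140. Book value $316,280.
Year 3: 3,676 × $20 = $73,520. Book value $242,760.
Year 4: 5,302 × $20 = $106,040. Book value $136,720.
Year 5: 658 × $20 = $13,160. Book value $123,560.

$123,560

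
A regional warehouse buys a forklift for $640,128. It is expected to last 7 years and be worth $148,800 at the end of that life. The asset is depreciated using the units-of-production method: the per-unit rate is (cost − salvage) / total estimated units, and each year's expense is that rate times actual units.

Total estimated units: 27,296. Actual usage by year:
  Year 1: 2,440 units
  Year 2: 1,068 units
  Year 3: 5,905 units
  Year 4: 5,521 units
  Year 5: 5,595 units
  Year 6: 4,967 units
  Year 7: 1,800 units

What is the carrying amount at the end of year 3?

$470,694

Depreciable base = $640,128 − $148,800 = $491,328.
Rate = $491,328 / 27,296 units = $18 per unit.
Year 1: 2,440 × $18 = $43,920. Book value $596,208.
Year 2: 1,068 × $18 = $19,224. Book value $576,984.
Year 3: 5,905 × $18 = $106,290. Book value $470,694.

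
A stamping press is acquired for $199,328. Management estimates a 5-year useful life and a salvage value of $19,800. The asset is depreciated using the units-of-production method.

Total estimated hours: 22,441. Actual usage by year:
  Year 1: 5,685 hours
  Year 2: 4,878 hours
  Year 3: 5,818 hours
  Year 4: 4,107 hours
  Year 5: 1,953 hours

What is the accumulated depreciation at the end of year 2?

$84,504

Depreciable base = $199,328 − $19,800 = $179,528.
Rate = $179,528 / 22,441 hours = $8 per hour.
Year 1: 5,685 × $8 = $45,480. Book value $153,848.
Year 2: 4,878 × $8 = $39,024. Book value $114,824.
Accumulated through year 2 = $199,328 − $114,824 = $84,504.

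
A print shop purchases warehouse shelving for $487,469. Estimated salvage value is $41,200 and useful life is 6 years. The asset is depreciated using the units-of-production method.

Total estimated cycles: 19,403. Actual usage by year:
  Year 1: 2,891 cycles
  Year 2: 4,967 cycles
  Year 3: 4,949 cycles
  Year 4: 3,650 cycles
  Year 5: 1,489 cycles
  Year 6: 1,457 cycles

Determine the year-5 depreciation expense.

Depreciable base = $487,469 − $41,200 = $446,269.
Rate = $446,269 / 19,403 cycles = $23 per cycle.
Year 1: 2,891 × $23 = $66,493. Book value $420,976.
Year 2: 4,967 × $23 = $114,241. Book value $306,735.
Year 3: 4,949 × $23 = $113,827. Book value $192,908.
Year 4: 3,650 × $23 = $83,950. Book value $108,958.
Year 5: 1,489 × $23 = $34,247. Book value $74,711.

$34,247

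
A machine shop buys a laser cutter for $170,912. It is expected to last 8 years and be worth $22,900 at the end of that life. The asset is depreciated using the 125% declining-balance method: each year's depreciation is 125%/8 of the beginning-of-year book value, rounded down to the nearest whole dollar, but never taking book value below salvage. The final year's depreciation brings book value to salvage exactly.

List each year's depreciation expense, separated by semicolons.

Depreciable base = $170,912 − $22,900 = $148,012.
Year 1: ⌊$170,912 × 125%/8⌋ = $26,705. Book value $144,207.
Year 2: ⌊$144,207 × 125%/8⌋ = $22,532. Book value $121,675.
Year 3: ⌊$121,675 × 125%/8⌋ = $19,011. Book value $102,664.
Year 4: ⌊$102,664 × 125%/8⌋ = $16,041. Book value $86,623.
Year 5: ⌊$86,623 × 125%/8⌋ = $13,534. Book value $73,089.
Year 6: ⌊$73,089 × 125%/8⌋ = $11,420. Book value $61,669.
Year 7: ⌊$61,669 × 125%/8⌋ = $9,635. Book value $52,034.
Year 8 (final): $52,034 − $22,900 = $29,134. Book value $22,900.

$26,705; $22,532; $19,011; $16,041; $13,534; $11,420; $9,635; $29,134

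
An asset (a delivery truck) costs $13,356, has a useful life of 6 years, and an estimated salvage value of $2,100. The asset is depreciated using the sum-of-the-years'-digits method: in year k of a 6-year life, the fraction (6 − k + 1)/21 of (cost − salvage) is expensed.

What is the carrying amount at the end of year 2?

Depreciable base = $13,356 − $2,100 = $11,256.
Sum of the years' digits = 6+5+4+3+2+1 = 21.
Year 1: $11,256 × 6/21 = $3,216. Book value $10,140.
Year 2: $11,256 × 5/21 = $2,680. Book value $7,460.

$7,460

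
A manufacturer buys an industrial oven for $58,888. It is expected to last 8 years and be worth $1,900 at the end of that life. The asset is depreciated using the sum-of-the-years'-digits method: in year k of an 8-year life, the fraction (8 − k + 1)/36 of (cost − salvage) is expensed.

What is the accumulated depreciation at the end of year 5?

$47,490

Depreciable base = $58,888 − $1,900 = $56,988.
Sum of the years' digits = 8+7+6+5+4+3+2+1 = 36.
Year 1: $56,988 × 8/36 = $12,664. Book value $46,224.
Year 2: $56,988 × 7/36 = $11,081. Book value $35,143.
Year 3: $56,988 × 6/36 = $9,498. Book value $25,645.
Year 4: $56,988 × 5/36 = $7,915. Book value $17,730.
Year 5: $56,988 × 4/36 = $6,332. Book value $11,398.
Accumulated through year 5 = $58,888 − $11,398 = $47,490.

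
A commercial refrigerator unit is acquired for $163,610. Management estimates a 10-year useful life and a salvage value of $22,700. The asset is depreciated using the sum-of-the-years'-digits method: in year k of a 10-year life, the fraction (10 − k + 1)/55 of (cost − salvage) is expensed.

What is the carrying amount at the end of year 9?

$25,262

Depreciable base = $163,610 − $22,700 = $140,910.
Sum of the years' digits = 10+9+8+7+6+5+4+3+2+1 = 55.
Year 1: $140,910 × 10/55 = $25,620. Book value $137,990.
Year 2: $140,910 × 9/55 = $23,058. Book value $114,932.
Year 3: $140,910 × 8/55 = $20,496. Book value $94,436.
Year 4: $140,910 × 7/55 = $17,934. Book value $76,502.
Year 5: $140,910 × 6/55 = $15,372. Book value $61,130.
Year 6: $140,910 × 5/55 = $12,810. Book value $48,320.
Year 7: $140,910 × 4/55 = $10,248. Book value $38,072.
Year 8: $140,910 × 3/55 = $7,686. Book value $30,386.
Year 9: $140,910 × 2/55 = $5,124. Book value $25,262.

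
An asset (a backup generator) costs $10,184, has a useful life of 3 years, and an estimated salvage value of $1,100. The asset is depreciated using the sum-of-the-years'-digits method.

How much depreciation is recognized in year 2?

Depreciable base = $10,184 − $1,100 = $9,084.
Sum of the years' digits = 3+2+1 = 6.
Year 1: $9,084 × 3/6 = $4,542. Book value $5,642.
Year 2: $9,084 × 2/6 = $3,028. Book value $2,614.

$3,028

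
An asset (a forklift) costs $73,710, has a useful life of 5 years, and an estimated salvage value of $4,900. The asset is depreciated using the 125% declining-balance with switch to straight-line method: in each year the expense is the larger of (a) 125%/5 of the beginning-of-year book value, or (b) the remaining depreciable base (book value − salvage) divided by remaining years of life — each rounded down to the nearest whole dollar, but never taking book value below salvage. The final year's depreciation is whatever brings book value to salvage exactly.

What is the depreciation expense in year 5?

Depreciable base = $73,710 − $4,900 = $68,810.
Year 1: DB = ⌊$73,710 × 125%/5⌋ = $18,427; SL = ⌊$68,810/5⌋ = $13,762 → take DB $18,427. Book value $55,283.
Year 2: DB = ⌊$55,283 × 125%/5⌋ = $13,820; SL = ⌊$50,383/4⌋ = $12,595 → take DB $13,820. Book value $41,463.
Year 3: DB = ⌊$41,463 × 125%/5⌋ = $10,365; SL = ⌊$36,563/3⌋ = $12,187 → take SL $12,187. Book value $29,276.
Year 4: DB = ⌊$29,276 × 125%/5⌋ = $7,319; SL = ⌊$24,376/2⌋ = $12,188 → take SL $12,188. Book value $17,088.
Year 5 (final): $17,088 − $4,900 = $12,188. Book value $4,900.

$12,188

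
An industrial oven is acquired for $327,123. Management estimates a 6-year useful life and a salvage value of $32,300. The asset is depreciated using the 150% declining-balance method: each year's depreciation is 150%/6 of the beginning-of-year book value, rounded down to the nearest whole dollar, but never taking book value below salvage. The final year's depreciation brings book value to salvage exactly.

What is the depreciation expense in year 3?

$46,002

Depreciable base = $327,123 − $32,300 = $294,823.
Year 1: ⌊$327,123 × 150%/6⌋ = $81,780. Book value $245,343.
Year 2: ⌊$245,343 × 150%/6⌋ = $61,335. Book value $184,008.
Year 3: ⌊$184,008 × 150%/6⌋ = $46,002. Book value $138,006.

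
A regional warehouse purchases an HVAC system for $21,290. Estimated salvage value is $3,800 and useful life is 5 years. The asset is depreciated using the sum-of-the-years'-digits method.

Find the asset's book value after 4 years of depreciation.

$4,966

Depreciable base = $21,290 − $3,800 = $17,490.
Sum of the years' digits = 5+4+3+2+1 = 15.
Year 1: $17,490 × 5/15 = $5,830. Book value $15,460.
Year 2: $17,490 × 4/15 = $4,664. Book value $10,796.
Year 3: $17,490 × 3/15 = $3,498. Book value $7,298.
Year 4: $17,490 × 2/15 = $2,332. Book value $4,966.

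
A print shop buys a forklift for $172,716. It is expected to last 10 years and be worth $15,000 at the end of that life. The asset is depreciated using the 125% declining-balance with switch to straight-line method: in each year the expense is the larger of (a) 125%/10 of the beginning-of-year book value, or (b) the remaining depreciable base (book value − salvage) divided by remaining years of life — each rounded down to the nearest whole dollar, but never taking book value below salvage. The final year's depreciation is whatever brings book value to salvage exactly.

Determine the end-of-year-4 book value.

$101,245

Depreciable base = $172,716 − $15,000 = $157,716.
Year 1: DB = ⌊$172,716 × 125%/10⌋ = $21,589; SL = ⌊$157,716/10⌋ = $15,771 → take DB $21,589. Book value $151,127.
Year 2: DB = ⌊$151,127 × 125%/10⌋ = $18,890; SL = ⌊$136,127/9⌋ = $15,125 → take DB $18,890. Book value $132,237.
Year 3: DB = ⌊$132,237 × 125%/10⌋ = $16,529; SL = ⌊$117,237/8⌋ = $14,654 → take DB $16,529. Book value $115,708.
Year 4: DB = ⌊$115,708 × 125%/10⌋ = $14,463; SL = ⌊$100,708/7⌋ = $14,386 → take DB $14,463. Book value $101,245.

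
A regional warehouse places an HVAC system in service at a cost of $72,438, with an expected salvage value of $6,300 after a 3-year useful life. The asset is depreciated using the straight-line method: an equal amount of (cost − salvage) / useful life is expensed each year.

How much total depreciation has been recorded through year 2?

Depreciable base = $72,438 − $6,300 = $66,138.
Annual expense = $66,138 / 3 = $22,046.
End of year 1: book value $50,392.
End of year 2: book value $28,346.
Accumulated through year 2 = $72,438 − $28,346 = $44,092.

$44,092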